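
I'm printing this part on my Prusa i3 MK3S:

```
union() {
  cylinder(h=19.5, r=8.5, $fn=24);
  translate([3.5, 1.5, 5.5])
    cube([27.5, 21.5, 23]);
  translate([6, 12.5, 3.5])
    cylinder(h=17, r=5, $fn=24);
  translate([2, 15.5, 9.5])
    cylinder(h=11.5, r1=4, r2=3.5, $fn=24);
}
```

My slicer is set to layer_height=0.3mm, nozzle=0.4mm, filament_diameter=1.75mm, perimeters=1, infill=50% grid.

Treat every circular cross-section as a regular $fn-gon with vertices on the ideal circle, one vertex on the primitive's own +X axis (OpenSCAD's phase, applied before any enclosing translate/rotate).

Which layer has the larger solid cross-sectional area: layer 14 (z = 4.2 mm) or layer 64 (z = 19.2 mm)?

Layer 14 (z = 4.2): the r=8.5 cylinder contributes a regular 24-gon of circumradius 8.5 (area = (24/2)·8.500²·sin(360°/24) = 224.40 mm²); the cube at (3.5, 1.5) is not intersected at this z (z outside [5.5, 28.5]); the r=5 cylinder at (6, 12.5) gives a regular 24-gon of circumradius 5 (constant along its height) (area = (24/2)·5.000²·sin(360°/24) = 77.65 mm²); the cone at (2, 15.5) is not intersected at this z (z outside [9.5, 21]); Taking the union: the 2 present regions are separate (no shared area or edge), so areas and boundary lengths simply add and each stays a separate island — area = 302.04 mm². So its area = 302.04 mm². Layer 64 (z = 19.2): the r=8.5 cylinder gives a regular 24-gon of circumradius 8.5 (constant along its height) (area = (24/2)·8.500²·sin(360°/24) = 224.40 mm²); the cube at (3.5, 1.5) is present — its section is the full 27.5×21.5 rectangle (area 591.25 mm²); the cylinder at (6, 12.5): section is a regular 24-gon, circumradius r=5 (area = (24/2)·5.000²·sin(360°/24) = 77.65 mm²); the cone at (2, 15.5) (r1=4→r2=3.5) has section circumradius 3.578 here — a regular 24-gon (area = (24/2)·3.578²·sin(360°/24) = 39.77 mm²); Combining (union): the regions partially overlap — summed areas 933.06 mm² minus the doubly-counted overlap 100.87 mm² gives 832.19 mm² — area = 832.19 mm². So its area = 832.19 mm². Layer 64 is larger (832.19 vs 302.04 mm²).

layer 64 (z = 19.2 mm)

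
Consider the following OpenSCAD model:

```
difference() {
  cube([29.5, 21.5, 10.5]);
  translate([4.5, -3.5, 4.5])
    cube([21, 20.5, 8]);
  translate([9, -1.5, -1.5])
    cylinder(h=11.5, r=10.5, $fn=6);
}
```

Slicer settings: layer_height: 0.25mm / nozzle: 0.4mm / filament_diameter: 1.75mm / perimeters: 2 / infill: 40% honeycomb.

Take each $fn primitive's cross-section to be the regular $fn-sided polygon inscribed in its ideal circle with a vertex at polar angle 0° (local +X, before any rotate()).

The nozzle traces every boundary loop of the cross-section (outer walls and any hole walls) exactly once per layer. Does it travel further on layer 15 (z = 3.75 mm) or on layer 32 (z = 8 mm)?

Layer 15 (z = 3.75): the cube is present — its section is the full 29.5×21.5 rectangle (perimeter 102.00 mm); the cube at (4.5, -3.5) is not intersected at this z (z outside [4.5, 12.5]); the r=10.5 cylinder at (9, -1.5) gives a regular 6-gon of circumradius 10.5 (constant along its height) (perimeter = 2·6·10.500·sin(180°/6) = 63.00 mm); After the difference (first − rest): starting from the 29.5×21.5 cube, the r=10.5 cylinder at (9, -1.5) partially overlaps it — only the 112.67 mm² overlap (of its 286.44 mm²) is removed, clipping the outline — boundary = 109.04 mm. So its perimeter = 109.04 mm. Layer 32 (z = 8): the cube is present — its section is the full 29.5×21.5 rectangle (perimeter 102.00 mm); the cube at (4.5, -3.5) (footprint 21×20.5) is included at this height (perimeter 83.00 mm); the r=10.5 cylinder at (9, -1.5) contributes a regular 6-gon of circumradius 10.5 (perimeter = 2·6·10.500·sin(180°/6) = 63.00 mm); Subtracting the remaining from the first: starting from the 29.5×21.5 cube, the 21×20.5 cube at (4.5, -3.5) partially overlaps it — only the 357.00 mm² overlap (of its 430.50 mm²) is removed, clipping the outline; the r=10.5 cylinder at (9, -1.5) partially overlaps it — only the 21.99 mm² overlap (of its 286.44 mm²) is removed, clipping the outline — boundary = 131.06 mm. So its perimeter = 131.06 mm. Layer 32 is larger (131.06 vs 109.04 mm).

layer 32 (z = 8 mm)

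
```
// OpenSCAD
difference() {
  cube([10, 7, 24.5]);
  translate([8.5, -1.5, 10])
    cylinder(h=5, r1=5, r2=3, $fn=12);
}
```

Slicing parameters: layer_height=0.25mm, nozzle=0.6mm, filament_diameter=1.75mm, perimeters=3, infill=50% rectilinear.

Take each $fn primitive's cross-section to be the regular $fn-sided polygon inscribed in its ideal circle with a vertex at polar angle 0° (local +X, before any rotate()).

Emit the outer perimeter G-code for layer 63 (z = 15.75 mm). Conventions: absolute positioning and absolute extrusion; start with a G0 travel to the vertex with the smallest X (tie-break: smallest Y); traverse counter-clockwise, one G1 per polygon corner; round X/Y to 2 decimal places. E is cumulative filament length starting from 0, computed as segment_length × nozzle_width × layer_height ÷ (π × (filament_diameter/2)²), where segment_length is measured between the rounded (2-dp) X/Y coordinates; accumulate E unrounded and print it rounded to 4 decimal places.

At z = 15.75 mm: the cube (footprint 10×7) is included at this height; the cone at (8.5, -1.5) is absent (z outside [10, 15]); Subtracting the remaining from the first: none of the subtracted shapes is present at this height, so the 10×7 cube is unchanged — 1 connected region. The outline is a single polygon with 4 vertices. Extrusion per mm of travel: 0.6 × 0.25 / (π × 0.875²) = 0.062363. Accumulating E over each segment gives final E = 2.1203.

G0 X0.00 Y0.00 Z15.75
G1 X10.00 Y0.00 E0.6236
G1 X10.00 Y7.00 E1.0602
G1 X0.00 Y7.00 E1.6838
G1 X0.00 Y0.00 E2.1203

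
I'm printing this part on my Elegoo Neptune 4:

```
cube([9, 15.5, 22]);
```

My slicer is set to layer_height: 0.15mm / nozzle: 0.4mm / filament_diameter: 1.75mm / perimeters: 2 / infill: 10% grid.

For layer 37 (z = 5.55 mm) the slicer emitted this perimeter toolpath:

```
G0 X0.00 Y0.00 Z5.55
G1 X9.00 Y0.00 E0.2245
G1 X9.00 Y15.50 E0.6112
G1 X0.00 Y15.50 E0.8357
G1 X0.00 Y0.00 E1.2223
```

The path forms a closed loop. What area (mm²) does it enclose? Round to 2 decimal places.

139.50 mm²

Apply the shoelace formula to the sequence of (X, Y) vertices; enclosed area = 139.50 mm².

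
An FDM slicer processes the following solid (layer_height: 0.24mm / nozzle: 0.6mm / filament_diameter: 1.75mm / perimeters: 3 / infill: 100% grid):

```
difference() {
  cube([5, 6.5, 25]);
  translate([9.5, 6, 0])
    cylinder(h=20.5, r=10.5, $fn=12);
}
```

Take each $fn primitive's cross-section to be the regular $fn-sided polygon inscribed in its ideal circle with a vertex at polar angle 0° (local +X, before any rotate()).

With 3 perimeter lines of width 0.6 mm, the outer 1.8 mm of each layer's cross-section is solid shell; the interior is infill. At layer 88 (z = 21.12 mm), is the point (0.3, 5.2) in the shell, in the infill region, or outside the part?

At z = 21.12 mm: the 5×6.5 cube contributes its full rectangle; the cylinder at (9.5, 6) is not intersected at this z (z outside [0, 20.5]); Subtracting the remaining from the first: none of the subtracted shapes is present at this height, so the 5×6.5 cube is unchanged — 1 connected region. Overall, the cross-section is a single solid region. The nearest boundary edge runs (0.00, 6.50)→(0.00, 0.00); distance from the point to it = 0.30 mm. The point is inside the cross-section, 0.30 mm from the nearest boundary — within the 1.8 mm shell band (3 × 0.6).

shell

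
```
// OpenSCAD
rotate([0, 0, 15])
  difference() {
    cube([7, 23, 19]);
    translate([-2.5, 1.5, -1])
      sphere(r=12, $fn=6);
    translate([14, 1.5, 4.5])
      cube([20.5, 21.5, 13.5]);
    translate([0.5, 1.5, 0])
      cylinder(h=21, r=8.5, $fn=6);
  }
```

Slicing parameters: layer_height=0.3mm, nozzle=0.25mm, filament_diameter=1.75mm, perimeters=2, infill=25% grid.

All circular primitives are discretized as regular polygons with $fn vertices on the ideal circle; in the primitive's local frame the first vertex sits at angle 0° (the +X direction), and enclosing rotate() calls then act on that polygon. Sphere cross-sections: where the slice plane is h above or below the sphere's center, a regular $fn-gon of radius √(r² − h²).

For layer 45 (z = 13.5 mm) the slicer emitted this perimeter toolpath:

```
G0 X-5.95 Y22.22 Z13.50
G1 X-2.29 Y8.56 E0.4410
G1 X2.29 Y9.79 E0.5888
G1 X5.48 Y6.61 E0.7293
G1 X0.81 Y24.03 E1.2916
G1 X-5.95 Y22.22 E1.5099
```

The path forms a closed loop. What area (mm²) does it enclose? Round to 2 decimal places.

103.36 mm²

Apply the shoelace formula to the sequence of (X, Y) vertices; enclosed area = 103.36 mm².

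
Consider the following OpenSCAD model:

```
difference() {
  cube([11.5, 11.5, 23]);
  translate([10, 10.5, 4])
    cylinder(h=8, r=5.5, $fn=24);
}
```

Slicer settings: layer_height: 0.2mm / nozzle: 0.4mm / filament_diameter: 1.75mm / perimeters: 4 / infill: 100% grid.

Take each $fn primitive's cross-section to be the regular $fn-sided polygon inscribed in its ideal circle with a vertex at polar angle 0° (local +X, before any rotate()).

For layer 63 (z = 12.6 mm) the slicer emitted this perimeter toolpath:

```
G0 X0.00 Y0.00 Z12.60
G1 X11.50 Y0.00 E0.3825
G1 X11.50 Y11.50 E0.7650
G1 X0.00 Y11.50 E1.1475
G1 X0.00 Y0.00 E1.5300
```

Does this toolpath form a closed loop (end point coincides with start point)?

Start point (G0): (0.00, 0.00). End point (last G1): the path returns to the start — closed.

yes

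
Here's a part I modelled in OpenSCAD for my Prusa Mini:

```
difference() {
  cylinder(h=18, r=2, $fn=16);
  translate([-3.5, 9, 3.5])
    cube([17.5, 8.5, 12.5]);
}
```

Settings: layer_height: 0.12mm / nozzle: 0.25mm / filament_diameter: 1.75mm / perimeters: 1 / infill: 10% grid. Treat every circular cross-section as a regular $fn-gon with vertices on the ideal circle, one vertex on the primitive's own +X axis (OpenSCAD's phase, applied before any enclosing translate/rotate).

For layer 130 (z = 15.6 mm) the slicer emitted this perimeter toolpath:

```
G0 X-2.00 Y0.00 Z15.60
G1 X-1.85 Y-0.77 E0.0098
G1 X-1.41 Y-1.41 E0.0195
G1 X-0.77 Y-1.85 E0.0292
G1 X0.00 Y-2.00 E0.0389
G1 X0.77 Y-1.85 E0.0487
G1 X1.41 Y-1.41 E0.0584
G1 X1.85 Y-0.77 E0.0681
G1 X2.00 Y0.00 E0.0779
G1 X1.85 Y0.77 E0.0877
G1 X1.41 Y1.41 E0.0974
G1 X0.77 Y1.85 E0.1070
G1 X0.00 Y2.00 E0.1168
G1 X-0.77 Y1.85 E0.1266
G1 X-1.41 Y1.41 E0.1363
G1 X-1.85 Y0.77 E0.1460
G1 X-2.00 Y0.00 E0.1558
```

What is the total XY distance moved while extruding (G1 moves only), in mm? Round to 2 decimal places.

Sum the Euclidean lengths of each G1 segment: total = 12.49 mm.

12.49 mm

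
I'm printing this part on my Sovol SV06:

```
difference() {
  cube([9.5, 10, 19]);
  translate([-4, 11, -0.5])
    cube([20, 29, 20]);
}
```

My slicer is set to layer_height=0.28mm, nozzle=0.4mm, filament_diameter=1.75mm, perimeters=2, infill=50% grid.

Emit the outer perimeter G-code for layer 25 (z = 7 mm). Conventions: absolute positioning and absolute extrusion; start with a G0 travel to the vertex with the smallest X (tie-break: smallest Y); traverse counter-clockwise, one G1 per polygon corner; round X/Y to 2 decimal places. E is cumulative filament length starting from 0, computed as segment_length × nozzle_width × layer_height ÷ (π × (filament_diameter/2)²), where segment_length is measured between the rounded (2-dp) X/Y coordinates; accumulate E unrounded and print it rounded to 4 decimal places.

At z = 7 mm: the cube is present — its section is the full 9.5×10 rectangle; the 20×29 cube at (-4, 11) contributes its full rectangle; Taking the first minus the rest: starting from the 9.5×10 cube, the 20×29 cube at (-4, 11) misses the remaining region (no effect) — 1 connected region. The outline is a single polygon with 4 vertices. Extrusion per mm of travel: 0.4 × 0.28 / (π × 0.875²) = 0.046564. Accumulating E over each segment gives final E = 1.8160.

G0 X0.00 Y0.00 Z7.00
G1 X9.50 Y0.00 E0.4424
G1 X9.50 Y10.00 E0.9080
G1 X0.00 Y10.00 E1.3504
G1 X0.00 Y0.00 E1.8160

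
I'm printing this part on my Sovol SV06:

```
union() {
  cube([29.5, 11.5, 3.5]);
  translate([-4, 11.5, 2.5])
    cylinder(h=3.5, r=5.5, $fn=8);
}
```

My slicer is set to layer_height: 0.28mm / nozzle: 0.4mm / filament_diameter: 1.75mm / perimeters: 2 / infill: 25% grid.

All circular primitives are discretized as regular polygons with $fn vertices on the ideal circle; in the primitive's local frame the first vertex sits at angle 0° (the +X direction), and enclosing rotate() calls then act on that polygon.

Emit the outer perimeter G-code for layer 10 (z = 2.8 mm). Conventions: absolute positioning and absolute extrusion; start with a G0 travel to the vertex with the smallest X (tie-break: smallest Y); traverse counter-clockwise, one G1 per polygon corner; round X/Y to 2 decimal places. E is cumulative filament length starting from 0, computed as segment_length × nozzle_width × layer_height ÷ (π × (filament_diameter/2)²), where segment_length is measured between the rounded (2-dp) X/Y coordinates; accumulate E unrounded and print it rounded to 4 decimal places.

At z = 2.8 mm: the cube is present — its section is the full 29.5×11.5 rectangle; the cylinder at (-4, 11.5): section is a regular 8-gon, circumradius r=5.5; Merging all regions: the regions partially overlap (shared area 2.72 mm²), so overlapping operands fuse into one piece — 1 connected region. The outline is a single polygon with 12 vertices. Extrusion per mm of travel: 0.4 × 0.28 / (π × 0.875²) = 0.046564. Accumulating E over each segment gives final E = 4.9657.

G0 X-9.50 Y11.50 Z2.80
G1 X-7.89 Y7.61 E0.1960
G1 X-4.00 Y6.00 E0.3921
G1 X-0.11 Y7.61 E0.5881
G1 X0.00 Y7.88 E0.6017
G1 X0.00 Y0.00 E0.9686
G1 X29.50 Y0.00 E2.3423
G1 X29.50 Y11.50 E2.8777
G1 X1.50 Y11.50 E4.1815
G1 X-0.11 Y15.39 E4.3776
G1 X-4.00 Y17.00 E4.5736
G1 X-7.89 Y15.39 E4.7696
G1 X-9.50 Y11.50 E4.9657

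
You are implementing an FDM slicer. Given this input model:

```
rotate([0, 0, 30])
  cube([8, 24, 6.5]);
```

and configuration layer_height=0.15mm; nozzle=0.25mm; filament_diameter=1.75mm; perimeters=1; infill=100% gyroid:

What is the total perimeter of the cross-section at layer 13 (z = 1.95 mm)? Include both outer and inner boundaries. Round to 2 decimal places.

At z = 1.95 mm: the cube is present — its section is the full 8×24 rectangle (perimeter 64.00 mm); (whole slice rotated 30° about Z — lengths, areas and connectivity unchanged). Overall, the cross-section is a single solid region. Total boundary length (outer) = 64.00 mm.

64.00 mm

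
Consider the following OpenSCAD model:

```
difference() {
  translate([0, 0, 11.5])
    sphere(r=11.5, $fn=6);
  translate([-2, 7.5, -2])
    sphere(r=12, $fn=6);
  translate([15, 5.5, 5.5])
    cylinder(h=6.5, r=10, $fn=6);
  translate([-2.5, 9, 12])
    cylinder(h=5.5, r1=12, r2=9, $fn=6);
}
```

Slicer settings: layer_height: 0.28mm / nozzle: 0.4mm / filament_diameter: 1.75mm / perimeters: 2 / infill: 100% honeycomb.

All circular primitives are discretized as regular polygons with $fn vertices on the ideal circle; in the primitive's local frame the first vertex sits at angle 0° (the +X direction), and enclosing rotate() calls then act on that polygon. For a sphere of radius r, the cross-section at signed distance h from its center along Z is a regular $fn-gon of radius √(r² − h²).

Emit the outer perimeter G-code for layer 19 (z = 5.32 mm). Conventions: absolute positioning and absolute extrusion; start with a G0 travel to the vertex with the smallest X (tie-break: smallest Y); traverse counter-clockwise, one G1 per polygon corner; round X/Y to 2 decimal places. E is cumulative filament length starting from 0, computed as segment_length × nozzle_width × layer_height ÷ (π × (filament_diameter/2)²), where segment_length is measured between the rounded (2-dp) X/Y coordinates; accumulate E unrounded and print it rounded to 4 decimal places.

At z = 5.32 mm: the r=11.5 sphere contributes a regular 6-gon of circumradius √(11.5²−6.18²) = 9.698; the sphere at (-2, 7.5): section is a regular 6-gon, circumradius = √(r²−h²) = √(12²−7.32²) = 9.509; the cylinder at (15, 5.5) is absent (z outside [5.5, 12]); the cone at (-2.5, 9) is not intersected at this z (z outside [12, 17.5]); Subtracting the remaining from the first: starting from the r=11.5 sphere, the r=12 sphere at (-2, 7.5) partially overlaps it — only the 108.33 mm² overlap (of its 234.91 mm²) is removed, clipping the outline — 1 connected region. The outline is a single polygon with 8 vertices. Extrusion per mm of travel: 0.4 × 0.28 / (π × 0.875²) = 0.046564. Accumulating E over each segment gives final E = 2.7182.

G0 X-9.70 Y0.00 Z5.32
G1 X-4.85 Y-8.40 E0.4517
G1 X4.85 Y-8.40 E0.9033
G1 X9.70 Y0.00 E1.3550
G1 X6.44 Y5.65 E1.6587
G1 X2.75 Y-0.73 E2.0019
G1 X-6.75 Y-0.73 E2.4443
G1 X-8.44 Y2.18 E2.6010
G1 X-9.70 Y0.00 E2.7182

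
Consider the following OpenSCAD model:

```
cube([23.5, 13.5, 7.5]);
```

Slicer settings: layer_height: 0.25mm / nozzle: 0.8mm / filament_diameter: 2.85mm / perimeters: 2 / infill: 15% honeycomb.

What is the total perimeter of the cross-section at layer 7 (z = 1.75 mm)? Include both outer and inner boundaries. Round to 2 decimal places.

74.00 mm

At z = 1.75 mm: the cube is present — its section is the full 23.5×13.5 rectangle (perimeter 74.00 mm). Overall, the cross-section is a single solid region. Total boundary length (outer) = 74.00 mm.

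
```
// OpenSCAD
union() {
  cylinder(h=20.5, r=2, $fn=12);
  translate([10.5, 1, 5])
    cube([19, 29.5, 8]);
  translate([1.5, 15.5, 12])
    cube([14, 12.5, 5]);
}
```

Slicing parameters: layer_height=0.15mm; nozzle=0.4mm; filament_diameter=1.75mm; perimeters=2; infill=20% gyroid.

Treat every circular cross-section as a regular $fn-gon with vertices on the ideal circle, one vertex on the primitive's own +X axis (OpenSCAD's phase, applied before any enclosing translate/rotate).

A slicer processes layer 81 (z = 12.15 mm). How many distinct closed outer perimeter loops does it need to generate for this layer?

At z = 12.15 mm: the r=2 cylinder contributes a regular 12-gon of circumradius 2; the cube at (10.5, 1) is present — its section is the full 19×29.5 rectangle; the 14×12.5 cube at (1.5, 15.5) contributes its full rectangle; Taking the union: the regions partially overlap (shared area 62.50 mm²), so overlapping operands fuse into one piece — 2 connected regions. The result has 2 disconnected regions.

2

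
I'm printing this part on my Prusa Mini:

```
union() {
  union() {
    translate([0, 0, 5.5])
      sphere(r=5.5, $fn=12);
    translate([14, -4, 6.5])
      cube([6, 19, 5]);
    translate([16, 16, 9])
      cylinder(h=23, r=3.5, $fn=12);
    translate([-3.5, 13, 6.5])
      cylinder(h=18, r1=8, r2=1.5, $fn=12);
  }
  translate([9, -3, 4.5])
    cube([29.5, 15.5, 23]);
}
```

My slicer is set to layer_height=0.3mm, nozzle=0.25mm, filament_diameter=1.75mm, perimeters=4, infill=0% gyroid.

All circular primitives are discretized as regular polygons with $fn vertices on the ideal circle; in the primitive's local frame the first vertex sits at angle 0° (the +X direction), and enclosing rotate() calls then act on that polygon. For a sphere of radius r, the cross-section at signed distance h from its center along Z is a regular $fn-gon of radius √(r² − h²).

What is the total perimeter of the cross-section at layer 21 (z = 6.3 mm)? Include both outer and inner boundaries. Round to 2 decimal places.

123.80 mm

At z = 6.3 mm: the r=5.5 sphere slices to a regular 12-gon of circumradius 5.442 (√(r²−h²) with h=0.8 from center) (perimeter = 2·12·5.442·sin(180°/12) = 33.80 mm); the cube at (14, -4) is absent (z outside [6.5, 11.5]); the cylinder at (16, 16) is absent (z outside [9, 32]); the cone at (-3.5, 13) is not intersected at this z (z outside [6.5, 24.5]); Merging all regions: only the r=5.5 sphere is present, so the union is just that shape — boundary = 33.80 mm; the 29.5×15.5 cube at (9, -3) contributes its full rectangle (perimeter 90.00 mm); Merging all regions: the 2 present regions are separate (no shared area or edge), so areas and boundary lengths simply add and each stays a separate island — boundary = 123.80 mm. Overall, the cross-section has 2 separate islands. Total boundary length (outer) = 123.80 mm.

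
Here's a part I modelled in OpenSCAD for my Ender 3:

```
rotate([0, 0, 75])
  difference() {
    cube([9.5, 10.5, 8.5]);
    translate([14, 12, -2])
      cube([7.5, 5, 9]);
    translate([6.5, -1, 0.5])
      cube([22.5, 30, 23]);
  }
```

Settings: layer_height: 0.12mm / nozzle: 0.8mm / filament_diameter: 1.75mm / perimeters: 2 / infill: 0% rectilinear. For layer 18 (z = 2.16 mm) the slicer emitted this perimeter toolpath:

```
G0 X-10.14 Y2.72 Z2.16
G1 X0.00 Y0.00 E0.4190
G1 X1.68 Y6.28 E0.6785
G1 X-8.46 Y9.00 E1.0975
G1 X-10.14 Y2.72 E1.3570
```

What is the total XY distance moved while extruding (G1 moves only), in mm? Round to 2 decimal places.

34.00 mm

Sum the Euclidean lengths of each G1 segment: total = 34.00 mm.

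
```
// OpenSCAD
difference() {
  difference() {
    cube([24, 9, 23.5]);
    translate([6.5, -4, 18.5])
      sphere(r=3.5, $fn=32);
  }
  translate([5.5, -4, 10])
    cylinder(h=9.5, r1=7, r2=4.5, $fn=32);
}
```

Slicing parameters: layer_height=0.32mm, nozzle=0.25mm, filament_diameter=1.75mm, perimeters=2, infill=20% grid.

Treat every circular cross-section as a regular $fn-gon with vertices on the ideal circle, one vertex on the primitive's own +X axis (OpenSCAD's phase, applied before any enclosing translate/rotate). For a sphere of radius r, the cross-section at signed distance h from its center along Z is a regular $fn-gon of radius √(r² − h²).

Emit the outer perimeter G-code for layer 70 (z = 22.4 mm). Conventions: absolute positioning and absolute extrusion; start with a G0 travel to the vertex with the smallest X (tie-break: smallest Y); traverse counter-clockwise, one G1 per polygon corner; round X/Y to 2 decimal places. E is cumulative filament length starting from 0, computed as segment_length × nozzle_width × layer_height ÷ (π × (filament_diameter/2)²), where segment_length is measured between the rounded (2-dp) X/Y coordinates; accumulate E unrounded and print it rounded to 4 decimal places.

G0 X0.00 Y0.00 Z22.40
G1 X24.00 Y0.00 E0.7982
G1 X24.00 Y9.00 E1.0976
G1 X0.00 Y9.00 E1.8958
G1 X0.00 Y0.00 E2.1952

At z = 22.4 mm: the 24×9 cube contributes its full rectangle; the sphere at (6.5, -4) is not intersected at this z (|z−center|=3.900 > r=3.5); Subtracting the remaining from the first: none of the subtracted shapes is present at this height, so the 24×9 cube is unchanged — 1 connected region; the cone at (5.5, -4) is absent (z outside [10, 19.5]); After the difference (first − rest): none of the subtracted shapes is present at this height, so the result so far is unchanged — 1 connected region. The outline is a single polygon with 4 vertices. Extrusion per mm of travel: 0.25 × 0.32 / (π × 0.875²) = 0.033260. Accumulating E over each segment gives final E = 2.1952.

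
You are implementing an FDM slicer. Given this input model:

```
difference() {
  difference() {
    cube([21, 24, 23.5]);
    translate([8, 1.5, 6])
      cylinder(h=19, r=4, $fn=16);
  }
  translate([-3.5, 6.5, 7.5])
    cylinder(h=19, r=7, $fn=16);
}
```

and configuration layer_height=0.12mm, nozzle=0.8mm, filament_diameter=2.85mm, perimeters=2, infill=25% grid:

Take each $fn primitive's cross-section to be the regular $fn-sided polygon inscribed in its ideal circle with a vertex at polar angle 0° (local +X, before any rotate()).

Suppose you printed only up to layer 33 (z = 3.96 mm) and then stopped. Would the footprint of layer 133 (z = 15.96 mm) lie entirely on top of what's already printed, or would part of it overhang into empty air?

Compare the two slices. At z = 3.96: the cube (footprint 21×24) is included at this height (area 504.00 mm²); the cylinder at (8, 1.5) does not reach this height (z outside [6, 25]); After the difference (first − rest): none of the subtracted shapes is present at this height, so the 21×24 cube is unchanged — area = 504.00 mm²; the cylinder at (-3.5, 6.5) does not reach this height (z outside [7.5, 26.5]); Taking the first minus the rest: none of the subtracted shapes is present at this height, so that combined region is unchanged — area = 504.00 mm². At z = 15.96: the cube is present — its section is the full 21×24 rectangle (area 504.00 mm²); the r=4 cylinder at (8, 1.5) contributes a regular 16-gon of circumradius 4 (area = (16/2)·4.000²·sin(360°/16) = 48.98 mm²); After the difference (first − rest): starting from the 21×24 cube (504.00 mm²), the r=4 cylinder at (8, 1.5) partially overlaps it — only the 36.04 mm² overlap (of its 48.98 mm²) is removed, clipping the outline — area = 467.96 mm²; the r=7 cylinder at (-3.5, 6.5) contributes a regular 16-gon of circumradius 7 (area = (16/2)·7.000²·sin(360°/16) = 150.01 mm²); After the difference (first − rest): starting from that combined region (467.96 mm²), the r=7 cylinder at (-3.5, 6.5) partially overlaps it — only the 28.76 mm² overlap (of its 150.01 mm²) is removed, clipping the outline — area = 439.20 mm². Checking containment: the cross-section at z = 15.96 is a subset of the cross-section at z = 3.96.

entirely on top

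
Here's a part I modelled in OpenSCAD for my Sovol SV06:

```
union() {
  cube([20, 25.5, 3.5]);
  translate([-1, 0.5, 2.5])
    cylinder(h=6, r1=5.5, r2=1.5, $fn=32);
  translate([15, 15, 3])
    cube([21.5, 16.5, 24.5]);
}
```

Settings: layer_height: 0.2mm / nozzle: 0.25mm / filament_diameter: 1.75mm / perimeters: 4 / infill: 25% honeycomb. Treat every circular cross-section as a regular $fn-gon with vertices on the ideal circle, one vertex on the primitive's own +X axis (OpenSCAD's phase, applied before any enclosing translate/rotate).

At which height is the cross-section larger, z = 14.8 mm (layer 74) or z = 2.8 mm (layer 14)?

layer 14 (z = 2.8 mm)

Layer 74 (z = 14.8): the cube is absent (z outside [0, 3.5]); the cone at (-1, 0.5) is not intersected at this z (z outside [2.5, 8.5]); the cube at (15, 15) (footprint 21.5×16.5) is included at this height (area 354.75 mm²); Combining (union): only the 21.5×16.5 cube at (15, 15) is present, so the union is just that shape — area = 354.75 mm². So its area = 354.75 mm². Layer 14 (z = 2.8): the cube (footprint 20×25.5) is included at this height (area 510.00 mm²); the cone at (-1, 0.5) (r1=5.5→r2=1.5) has section circumradius 5.300 here — a regular 32-gon (area = (32/2)·5.300²·sin(360°/32) = 87.68 mm²); the cube at (15, 15) is not intersected at this z (z outside [3, 27.5]); Merging all regions: the regions partially overlap — summed areas 597.68 mm² minus the doubly-counted overlap 18.81 mm² gives 578.87 mm² — area = 578.87 mm². So its area = 578.87 mm². Layer 14 is larger (578.87 vs 354.75 mm²).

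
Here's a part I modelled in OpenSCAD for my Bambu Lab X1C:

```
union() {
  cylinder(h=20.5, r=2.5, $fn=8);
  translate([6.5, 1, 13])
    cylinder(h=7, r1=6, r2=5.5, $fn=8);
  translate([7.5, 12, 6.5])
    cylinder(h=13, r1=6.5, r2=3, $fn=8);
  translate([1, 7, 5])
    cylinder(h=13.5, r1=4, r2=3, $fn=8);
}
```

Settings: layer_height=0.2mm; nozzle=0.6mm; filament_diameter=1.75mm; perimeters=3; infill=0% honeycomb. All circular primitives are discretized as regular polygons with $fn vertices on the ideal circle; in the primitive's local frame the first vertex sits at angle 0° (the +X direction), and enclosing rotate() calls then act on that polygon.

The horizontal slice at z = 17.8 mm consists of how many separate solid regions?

At z = 17.8 mm: the r=2.5 cylinder gives a regular 8-gon of circumradius 2.5 (constant along its height); the cone at (6.5, 1): at t=0.686 of its height the radius interpolates to r₁+(r₂−r₁)t = 5.657, giving a regular 8-gon of that circumradius; the cone at (7.5, 12): at t=0.869 of its height the radius interpolates to r₁+(r₂−r₁)t = 3.458, giving a regular 8-gon of that circumradius; the cone at (1, 7) contributes a regular 8-gon of circumradius 3.052 (interpolated between r1=4 and r2=3 at t=0.948); Merging all regions: the regions partially overlap (shared area 3.33 mm²), so overlapping operands fuse into one piece — 2 connected regions. The result has 2 disconnected regions.

2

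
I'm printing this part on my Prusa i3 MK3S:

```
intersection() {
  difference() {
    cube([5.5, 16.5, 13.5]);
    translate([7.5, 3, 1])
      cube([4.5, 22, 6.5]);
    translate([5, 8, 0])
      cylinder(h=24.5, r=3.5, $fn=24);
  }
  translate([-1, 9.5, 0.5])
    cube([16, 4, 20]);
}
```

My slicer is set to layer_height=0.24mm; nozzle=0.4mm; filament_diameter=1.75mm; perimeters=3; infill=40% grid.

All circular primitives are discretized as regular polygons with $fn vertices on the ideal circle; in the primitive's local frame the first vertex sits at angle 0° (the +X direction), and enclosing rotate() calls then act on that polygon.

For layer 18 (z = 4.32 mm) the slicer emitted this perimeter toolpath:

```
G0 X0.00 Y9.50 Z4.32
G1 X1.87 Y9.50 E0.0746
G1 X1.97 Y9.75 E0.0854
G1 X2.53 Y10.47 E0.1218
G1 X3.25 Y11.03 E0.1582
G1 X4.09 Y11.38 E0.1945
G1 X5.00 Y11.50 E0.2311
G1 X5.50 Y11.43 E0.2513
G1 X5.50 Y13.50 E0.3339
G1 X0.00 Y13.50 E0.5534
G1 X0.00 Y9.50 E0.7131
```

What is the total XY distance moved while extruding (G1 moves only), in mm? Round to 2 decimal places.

17.87 mm

Sum the Euclidean lengths of each G1 segment: total = 17.87 mm.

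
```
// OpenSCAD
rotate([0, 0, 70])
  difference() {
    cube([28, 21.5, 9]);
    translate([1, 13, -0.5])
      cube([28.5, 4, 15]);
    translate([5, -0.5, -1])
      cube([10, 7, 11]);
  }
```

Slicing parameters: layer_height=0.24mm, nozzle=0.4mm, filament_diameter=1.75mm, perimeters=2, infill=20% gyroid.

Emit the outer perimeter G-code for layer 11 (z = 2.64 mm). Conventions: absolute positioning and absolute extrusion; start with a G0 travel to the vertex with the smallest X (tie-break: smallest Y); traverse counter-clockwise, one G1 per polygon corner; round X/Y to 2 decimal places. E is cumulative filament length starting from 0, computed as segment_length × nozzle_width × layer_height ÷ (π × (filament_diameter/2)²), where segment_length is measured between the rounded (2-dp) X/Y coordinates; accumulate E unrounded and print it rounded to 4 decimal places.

At z = 2.64 mm: the cube is present — its section is the full 28×21.5 rectangle; the cube at (1, 13) (footprint 28.5×4) is included at this height; the cube at (5, -0.5) (footprint 10×7) is included at this height; Subtracting the remaining from the first: starting from the 28×21.5 cube, the 28.5×4 cube at (1, 13) partially overlaps it — only the 108.00 mm² overlap (of its 114.00 mm²) is removed, clipping the outline; the 10×7 cube at (5, -0.5) partially overlaps it — only the 65.00 mm² overlap (of its 70.00 mm²) is removed, clipping the outline — 1 connected region; (whole slice rotated 70° about Z — lengths, areas and connectivity unchanged). The outline is a single polygon with 12 vertices. Extrusion per mm of travel: 0.4 × 0.24 / (π × 0.875²) = 0.039912. Accumulating E over each segment gives final E = 6.6254.

G0 X-20.20 Y7.35 Z2.64
G1 X0.00 Y0.00 E0.8579
G1 X1.71 Y4.70 E1.0576
G1 X-4.40 Y6.92 E1.3170
G1 X-0.98 Y16.32 E1.7162
G1 X5.13 Y14.10 E1.9757
G1 X9.58 Y26.31 E2.4944
G1 X-2.64 Y30.76 E3.0135
G1 X-11.87 Y5.39 E4.0910
G1 X-15.63 Y6.75 E4.2505
G1 X-6.40 Y32.13 E5.3284
G1 X-10.63 Y33.66 E5.5080
G1 X-20.20 Y7.35 E6.6254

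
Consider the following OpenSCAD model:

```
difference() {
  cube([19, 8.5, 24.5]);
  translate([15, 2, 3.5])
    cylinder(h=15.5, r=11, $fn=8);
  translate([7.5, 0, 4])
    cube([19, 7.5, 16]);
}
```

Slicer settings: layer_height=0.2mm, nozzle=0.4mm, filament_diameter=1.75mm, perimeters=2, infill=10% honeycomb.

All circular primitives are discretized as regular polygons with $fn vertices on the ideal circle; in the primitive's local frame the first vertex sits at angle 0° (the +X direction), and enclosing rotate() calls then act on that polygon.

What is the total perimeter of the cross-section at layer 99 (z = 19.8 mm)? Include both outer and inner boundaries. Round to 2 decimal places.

At z = 19.8 mm: the cube is present — its section is the full 19×8.5 rectangle (perimeter 55.00 mm); the cylinder at (15, 2) is absent (z outside [3.5, 19]); the 19×7.5 cube at (7.5, 0) contributes its full rectangle (perimeter 53.00 mm); Taking the first minus the rest: starting from the 19×8.5 cube, the 19×7.5 cube at (7.5, 0) partially overlaps it — only the 86.25 mm² overlap (of its 142.50 mm²) is removed, clipping the outline — boundary = 55.00 mm. Overall, the cross-section is a single solid region. Total boundary length (outer) = 55.00 mm.

55.00 mm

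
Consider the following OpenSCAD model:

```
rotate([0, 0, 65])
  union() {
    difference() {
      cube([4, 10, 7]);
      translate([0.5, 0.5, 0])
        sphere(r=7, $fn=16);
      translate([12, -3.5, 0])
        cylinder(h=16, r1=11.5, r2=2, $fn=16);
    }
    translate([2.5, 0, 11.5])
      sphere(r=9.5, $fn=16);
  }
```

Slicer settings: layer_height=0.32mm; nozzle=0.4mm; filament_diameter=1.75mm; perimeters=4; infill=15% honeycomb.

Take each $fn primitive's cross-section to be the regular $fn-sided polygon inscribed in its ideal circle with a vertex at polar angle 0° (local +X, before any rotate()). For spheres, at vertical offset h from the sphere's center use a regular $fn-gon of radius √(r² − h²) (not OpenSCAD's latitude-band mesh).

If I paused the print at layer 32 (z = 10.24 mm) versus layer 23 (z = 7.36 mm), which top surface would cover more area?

layer 32 (z = 10.24 mm)

Layer 32 (z = 10.24): the cube is absent (z outside [0, 7]); the sphere at (0.5, 0.5) is absent (|z−center|=10.240 > r=7); the cone at (12, -3.5) (r1=11.5→r2=2) has section circumradius 5.420 here — a regular 16-gon (area = (16/2)·5.420²·sin(360°/16) = 89.93 mm²); After the difference (first − rest): the first operand is absent here, so nothing remains; the r=9.5 sphere at (2.5, 0) contributes a regular 16-gon of circumradius √(9.5²−1.26²) = 9.416 (area = (16/2)·9.416²·sin(360°/16) = 271.44 mm²); Taking the union: only the r=9.5 sphere at (2.5, 0) is present, so the union is just that shape — area = 271.44 mm²; (rotated 65° about Z; rotation is an isometry so areas/perimeters/island counts are preserved). So its area = 271.44 mm². Layer 23 (z = 7.36): the cube is absent (z outside [0, 7]); the sphere at (0.5, 0.5) is not intersected at this z (|z−center|=7.360 > r=7); the cone at (12, -3.5): at t=0.460 of its height the radius interpolates to r₁+(r₂−r₁)t = 7.130, giving a regular 16-gon of that circumradius (area = (16/2)·7.130²·sin(360°/16) = 155.64 mm²); After the difference (first − rest): the first operand is absent here, so nothing remains; the sphere at (2.5, 0): section is a regular 16-gon, circumradius = √(r²−h²) = √(9.5²−4.14²) = 8.550 (area = (16/2)·8.550²·sin(360°/16) = 223.83 mm²); Merging all regions: only the r=9.5 sphere at (2.5, 0) is present, so the union is just that shape — area = 223.83 mm²; (whole slice rotated 65° about Z — lengths, areas and connectivity unchanged). So its area = 223.83 mm². Layer 32 is larger (271.44 vs 223.83 mm²).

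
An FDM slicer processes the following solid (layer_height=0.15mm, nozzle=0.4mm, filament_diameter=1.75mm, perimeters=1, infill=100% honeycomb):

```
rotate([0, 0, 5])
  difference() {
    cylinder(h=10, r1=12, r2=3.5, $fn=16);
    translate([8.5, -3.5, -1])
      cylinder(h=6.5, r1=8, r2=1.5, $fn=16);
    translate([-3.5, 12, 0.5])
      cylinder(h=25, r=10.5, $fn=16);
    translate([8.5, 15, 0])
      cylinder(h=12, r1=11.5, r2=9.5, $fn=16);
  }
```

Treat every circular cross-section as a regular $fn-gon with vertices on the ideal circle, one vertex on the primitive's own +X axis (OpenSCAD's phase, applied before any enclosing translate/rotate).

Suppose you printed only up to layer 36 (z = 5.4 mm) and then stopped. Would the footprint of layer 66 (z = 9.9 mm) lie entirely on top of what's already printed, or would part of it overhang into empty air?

Compare the two slices. At z = 5.4: the cone: at t=0.540 of its height the radius interpolates to r₁+(r₂−r₁)t = 7.410, giving a regular 16-gon of that circumradius (area = (16/2)·7.410²·sin(360°/16) = 168.10 mm²); the cone at (8.5, -3.5) contributes a regular 16-gon of circumradius 1.600 (interpolated between r1=8 and r2=1.5 at t=0.985) (area = (16/2)·1.600²·sin(360°/16) = 7.84 mm²); the r=10.5 cylinder at (-3.5, 12) contributes a regular 16-gon of circumradius 10.5 (area = (16/2)·10.500²·sin(360°/16) = 337.53 mm²); the cone at (8.5, 15) contributes a regular 16-gon of circumradius 10.600 (interpolated between r1=11.5 and r2=9.5 at t=0.450) (area = (16/2)·10.600²·sin(360°/16) = 343.99 mm²); Subtracting the remaining from the first: starting from the cone (168.10 mm²), the cone at (8.5, -3.5) misses the remaining region (no effect); the r=10.5 cylinder at (-3.5, 12) partially overlaps it — only the 43.61 mm² overlap (of its 337.53 mm²) is removed, clipping the outline; the cone at (8.5, 15) partially overlaps it — only the 0.28 mm² overlap (of its 343.99 mm²) is removed, clipping the outline — area = 124.21 mm²; (rotated 5° about Z; rotation is an isometry so areas/perimeters/island counts are preserved). At z = 9.9: the cone: at t=0.990 of its height the radius interpolates to r₁+(r₂−r₁)t = 3.585, giving a regular 16-gon of that circumradius (area = (16/2)·3.585²·sin(360°/16) = 39.35 mm²); the cone at (8.5, -3.5) does not reach this height (z outside [-1, 5.5]); the cylinder at (-3.5, 12): section is a regular 16-gon, circumradius r=10.5 (area = (16/2)·10.500²·sin(360°/16) = 337.53 mm²); the cone at (8.5, 15): at t=0.825 of its height the radius interpolates to r₁+(r₂−r₁)t = 9.850, giving a regular 16-gon of that circumradius (area = (16/2)·9.850²·sin(360°/16) = 297.03 mm²); Taking the first minus the rest: starting from the cone (39.35 mm²), the r=10.5 cylinder at (-3.5, 12) partially overlaps it — only the 4.91 mm² overlap (of its 337.53 mm²) is removed, clipping the outline; the cone at (8.5, 15) misses the remaining region (no effect) — area = 34.44 mm²; (whole slice rotated 5° about Z — lengths, areas and connectivity unchanged). Checking containment: the cross-section at z = 9.9 is a subset of the cross-section at z = 5.4.

entirely on top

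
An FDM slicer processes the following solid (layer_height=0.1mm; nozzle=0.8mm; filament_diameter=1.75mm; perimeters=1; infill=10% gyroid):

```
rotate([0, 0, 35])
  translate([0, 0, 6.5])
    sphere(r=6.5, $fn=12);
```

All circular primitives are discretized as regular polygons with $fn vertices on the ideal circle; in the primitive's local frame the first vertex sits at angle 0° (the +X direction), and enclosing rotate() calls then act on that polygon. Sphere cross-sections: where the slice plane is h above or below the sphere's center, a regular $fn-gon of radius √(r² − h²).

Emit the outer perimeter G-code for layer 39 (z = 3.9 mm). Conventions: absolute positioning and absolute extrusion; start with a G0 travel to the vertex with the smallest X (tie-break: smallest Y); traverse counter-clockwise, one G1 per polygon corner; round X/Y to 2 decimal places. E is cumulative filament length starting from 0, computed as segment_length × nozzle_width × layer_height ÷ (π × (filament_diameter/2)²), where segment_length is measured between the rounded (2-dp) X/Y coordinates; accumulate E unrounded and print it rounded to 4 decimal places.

G0 X-5.93 Y-0.52 Z3.90
G1 X-4.88 Y-3.42 E0.1026
G1 X-2.52 Y-5.40 E0.2050
G1 X0.52 Y-5.93 E0.3077
G1 X3.42 Y-4.88 E0.4103
G1 X5.40 Y-2.52 E0.5127
G1 X5.93 Y0.52 E0.6154
G1 X4.88 Y3.42 E0.7179
G1 X2.52 Y5.40 E0.8204
G1 X-0.52 Y5.93 E0.9230
G1 X-3.42 Y4.88 E1.0256
G1 X-5.40 Y2.52 E1.1281
G1 X-5.93 Y-0.52 E1.2307

At z = 3.9 mm: the r=6.5 sphere contributes a regular 12-gon of circumradius √(6.5²−2.6²) = 5.957; (rotated 35° about Z; rotation is an isometry so areas/perimeters/island counts are preserved). The outline is a single polygon with 12 vertices. Extrusion per mm of travel: 0.8 × 0.1 / (π × 0.875²) = 0.033260. Accumulating E over each segment gives final E = 1.2307.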